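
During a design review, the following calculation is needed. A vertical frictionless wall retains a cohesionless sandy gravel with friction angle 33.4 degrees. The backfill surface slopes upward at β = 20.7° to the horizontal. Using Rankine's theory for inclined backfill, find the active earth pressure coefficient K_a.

K_a = cos β · (cos β − √(cos²β − cos²φ)) / (cos β + √(cos²β − cos²φ)).
cos β = 0.9354, cos φ = 0.8348, √(cos²β − cos²φ) = 0.4220.
K_a = 0.9354 × (0.9354 − 0.4220)/(0.9354 + 0.4220) = 0.3538.

0.354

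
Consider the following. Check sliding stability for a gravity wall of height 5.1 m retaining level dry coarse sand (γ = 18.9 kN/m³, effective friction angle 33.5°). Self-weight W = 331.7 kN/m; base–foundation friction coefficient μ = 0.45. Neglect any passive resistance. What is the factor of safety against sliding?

K_a = tan²(45° − 33.5°/2) = 0.2887.
P_a = ½K_aγH² = 0.5×0.2887×18.9×5.1² = 70.96 kN/m, acting at H/3 = 1.700 m above the base.
FS_sliding = μW / P_a = 0.45×331.7 / 70.96 = 2.103.

2.10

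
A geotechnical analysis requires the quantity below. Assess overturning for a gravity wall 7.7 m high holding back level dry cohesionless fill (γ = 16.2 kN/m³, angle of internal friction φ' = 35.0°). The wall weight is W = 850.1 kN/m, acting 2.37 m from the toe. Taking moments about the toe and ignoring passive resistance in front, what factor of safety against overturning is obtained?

6.03

K_a = tan²(45° − 35.0°/2) = 0.2710.
P_a = ½K_aγH² = 0.5×0.2710×16.2×7.7² = 130.1 kN/m, acting at H/3 = 2.567 m above the base.
Overturning moment M_o = P_a × H/3 = 130.1 × 2.567 = 334.0.
Resisting moment M_r = W × 2.37 = 850.1 × 2.37 = 2015.
FS_overturning = M_r/M_o = 2015/334.0 = 6.032.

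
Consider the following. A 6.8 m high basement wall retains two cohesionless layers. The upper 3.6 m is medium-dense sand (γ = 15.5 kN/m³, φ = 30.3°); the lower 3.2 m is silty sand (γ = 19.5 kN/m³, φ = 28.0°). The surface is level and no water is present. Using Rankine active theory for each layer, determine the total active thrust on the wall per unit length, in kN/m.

134 kN/m

K_a1 = tan²(45°−30.3°/2) = 0.3293; K_a2 = tan²(45°−28.0°/2) = 0.3610.
Layer 1: σ at base = K_a1 γ₁ h₁ = 18.38 kPa; P₁ = ½×18.38×3.6 = 33.08.
Layer 2: σ_v at top = γ₁h₁ = 55.80; σ_h top = K_a2×55.80 = 20.15; σ_h base = K_a2×(55.80+19.5×3.2) = 42.67.
P₂ = ½(20.15+42.67)×3.2 = 100.5. Total P_a = 33.08+100.5 = 133.6 kN/m.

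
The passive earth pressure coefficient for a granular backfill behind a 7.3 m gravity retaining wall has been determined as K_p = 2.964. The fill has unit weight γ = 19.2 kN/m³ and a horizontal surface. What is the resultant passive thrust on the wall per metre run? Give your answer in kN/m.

1520 kN/m

P = ½ K_p γ H² = 0.5 × 2.964 × 19.2 × 7.3² = 1516 kN/m.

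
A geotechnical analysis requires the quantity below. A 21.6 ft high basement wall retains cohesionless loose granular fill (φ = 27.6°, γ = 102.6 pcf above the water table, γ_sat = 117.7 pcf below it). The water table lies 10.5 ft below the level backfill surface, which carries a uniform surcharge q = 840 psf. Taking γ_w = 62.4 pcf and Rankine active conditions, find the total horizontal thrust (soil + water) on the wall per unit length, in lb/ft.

K_a = tan²(45° − φ/2) = 0.3668.
γ' = 117.7 − 62.4 = 55.30 pcf. h₂ = H − d_w = 11.1 ft.
σ'_h: at surface K_a·q = 308.1; at WT K_a(q+γd_w) = 703.2; at base K_a(q+γd_w+γ'h₂) = 928.4 psf.
P₁ = ½(308.1+703.2)×10.5 = 5309; P₂ = ½(703.2+928.4)×11.1 = 9055; P_w = ½γ_w h₂² = 3844.
Total = 5309+9055+3844 = 18210 lb/ft.

18200 lb/ft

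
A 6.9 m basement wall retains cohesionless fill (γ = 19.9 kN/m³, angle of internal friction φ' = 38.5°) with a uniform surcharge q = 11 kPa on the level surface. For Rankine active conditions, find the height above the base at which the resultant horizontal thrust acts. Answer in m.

K_a = 0.2327.
Triangular part P₁ = ½K_aγH² = 110.2 at H/3 = 2.300 m; rectangular part P₂ = K_a q H = 17.66 at H/2 = 3.450 m.
ȳ = (P₁·2.300 + P₂·3.450)/(P₁+P₂) = 2.459 m.

2.46 m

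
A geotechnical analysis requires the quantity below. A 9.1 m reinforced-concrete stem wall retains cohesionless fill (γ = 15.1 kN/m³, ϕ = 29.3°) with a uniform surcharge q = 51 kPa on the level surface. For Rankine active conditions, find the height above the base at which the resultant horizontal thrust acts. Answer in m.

3.68 m

K_a = 0.3428.
Triangular part P₁ = ½K_aγH² = 214.3 at H/3 = 3.033 m; rectangular part P₂ = K_a q H = 159.1 at H/2 = 4.550 m.
ȳ = (P₁·3.033 + P₂·4.550)/(P₁+P₂) = 3.680 m.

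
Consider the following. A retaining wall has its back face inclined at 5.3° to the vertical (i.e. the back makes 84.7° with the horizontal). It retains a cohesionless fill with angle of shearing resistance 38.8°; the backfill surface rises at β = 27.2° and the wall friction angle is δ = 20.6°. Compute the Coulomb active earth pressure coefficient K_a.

K_a = sin²(α+φ) / [sin²α · sin(α−δ) · (1 + √{sin(φ+δ)sin(φ−β) / (sin(α−δ)sin(α+β))})²].
With α = 84.7°, φ = 38.8°, δ = 20.6°, β = 27.2°: K_a = 0.3681.

0.368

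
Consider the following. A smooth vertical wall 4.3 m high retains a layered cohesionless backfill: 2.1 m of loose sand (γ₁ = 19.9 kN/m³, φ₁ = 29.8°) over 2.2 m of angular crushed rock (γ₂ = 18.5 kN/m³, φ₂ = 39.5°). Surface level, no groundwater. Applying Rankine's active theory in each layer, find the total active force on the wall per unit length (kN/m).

K_a1 = tan²(45°−29.8°/2) = 0.3360; K_a2 = tan²(45°−39.5°/2) = 0.2224.
Layer 1: σ at base = K_a1 γ₁ h₁ = 14.04 kPa; P₁ = ½×14.04×2.1 = 14.74.
Layer 2: σ_v at top = γ₁h₁ = 41.79; σ_h top = K_a2×41.79 = 9.296; σ_h base = K_a2×(41.79+18.5×2.2) = 18.35.
P₂ = ½(9.296+18.35)×2.2 = 30.41. Total P_a = 14.74+30.41 = 45.15 kN/m.

45.2 kN/m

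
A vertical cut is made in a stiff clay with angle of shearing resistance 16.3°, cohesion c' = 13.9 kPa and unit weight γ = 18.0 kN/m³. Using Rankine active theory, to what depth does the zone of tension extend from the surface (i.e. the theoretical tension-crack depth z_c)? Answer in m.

2.06 m

K_a = tan²(45° − 16.3°/2) = 0.5617; √K_a = 0.7495.
The active pressure is zero where K_a γ z = 2c√K_a, so z_c = 2c/(γ√K_a) = 2×13.9/(18.0×0.7495) = 2.061 m.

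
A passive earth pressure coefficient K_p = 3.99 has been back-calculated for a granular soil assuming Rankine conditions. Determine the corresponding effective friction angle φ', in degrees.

K_p = (1+sin φ)/(1−sin φ) ⇒ sin φ = (K_p − 1)/(K_p + 1) = 0.5992.
φ = arcsin(0.5992) = 36.81°.

36.8°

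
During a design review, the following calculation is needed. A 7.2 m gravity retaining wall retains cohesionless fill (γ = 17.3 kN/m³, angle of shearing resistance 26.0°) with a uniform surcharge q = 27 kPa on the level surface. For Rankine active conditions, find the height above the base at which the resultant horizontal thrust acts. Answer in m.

2.76 m

K_a = 0.3905.
Triangular part P₁ = ½K_aγH² = 175.1 at H/3 = 2.400 m; rectangular part P₂ = K_a q H = 75.91 at H/2 = 3.600 m.
ȳ = (P₁·2.400 + P₂·3.600)/(P₁+P₂) = 2.763 m.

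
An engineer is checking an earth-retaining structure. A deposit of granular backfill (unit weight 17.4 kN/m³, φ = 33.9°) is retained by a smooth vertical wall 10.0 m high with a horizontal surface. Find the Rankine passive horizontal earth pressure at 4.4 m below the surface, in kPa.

270 kPa

K_p = (1 + sin φ)/(1 − sin φ) = 3.522.
σ_h = K_p γ z = 3.522 × 17.4 × 4.4 = 269.7 kPa.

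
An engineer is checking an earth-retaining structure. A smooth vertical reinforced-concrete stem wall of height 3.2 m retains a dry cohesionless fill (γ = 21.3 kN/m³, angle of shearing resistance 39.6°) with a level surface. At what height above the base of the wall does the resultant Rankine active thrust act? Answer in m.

1.07 m

K_a = 0.2214.
The pressure distribution is triangular, so the resultant acts at H/3 above the base = 3.2/3 = 1.067 m.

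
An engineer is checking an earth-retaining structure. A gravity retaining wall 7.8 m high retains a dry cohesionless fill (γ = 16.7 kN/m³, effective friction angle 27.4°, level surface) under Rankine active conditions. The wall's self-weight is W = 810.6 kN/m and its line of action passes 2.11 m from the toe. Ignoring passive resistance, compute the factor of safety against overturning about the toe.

3.50

K_a = tan²(45° − 27.4°/2) = 0.3697.
P_a = ½K_aγH² = 0.5×0.3697×16.7×7.8² = 187.8 kN/m, acting at H/3 = 2.600 m above the base.
Overturning moment M_o = P_a × H/3 = 187.8 × 2.600 = 488.3.
Resisting moment M_r = W × 2.11 = 810.6 × 2.11 = 1710.
FS_overturning = M_r/M_o = 1710/488.3 = 3.503.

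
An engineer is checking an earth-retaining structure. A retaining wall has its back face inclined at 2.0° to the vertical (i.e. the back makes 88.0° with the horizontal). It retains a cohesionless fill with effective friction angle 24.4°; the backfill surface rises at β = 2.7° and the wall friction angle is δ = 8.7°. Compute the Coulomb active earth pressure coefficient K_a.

K_a = sin²(α+φ) / [sin²α · sin(α−δ) · (1 + √{sin(φ+δ)sin(φ−β) / (sin(α−δ)sin(α+β))})²].
With α = 88.0°, φ = 24.4°, δ = 8.7°, β = 2.7°: K_a = 0.4124.

0.412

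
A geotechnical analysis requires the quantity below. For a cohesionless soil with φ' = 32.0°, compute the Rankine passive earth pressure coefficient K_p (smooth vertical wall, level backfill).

3.25

K_p = (1 + sin φ)/(1 − sin φ) = tan²(45° + 32.0°/2) = 3.255.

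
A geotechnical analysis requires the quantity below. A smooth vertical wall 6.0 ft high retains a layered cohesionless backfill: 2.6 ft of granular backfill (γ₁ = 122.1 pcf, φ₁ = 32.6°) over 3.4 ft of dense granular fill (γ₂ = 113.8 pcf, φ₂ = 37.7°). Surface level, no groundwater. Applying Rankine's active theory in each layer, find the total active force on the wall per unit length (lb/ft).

542 lb/ft

K_a1 = tan²(45°−32.6°/2) = 0.2997; K_a2 = tan²(45°−37.7°/2) = 0.2411.
Layer 1: σ at base = K_a1 γ₁ h₁ = 95.16 psf; P₁ = ½×95.16×2.6 = 123.7.
Layer 2: σ_v at top = γ₁h₁ = 317.5; σ_h top = K_a2×317.5 = 76.53; σ_h base = K_a2×(317.5+113.8×3.4) = 169.8.
P₂ = ½(76.53+169.8)×3.4 = 418.8. Total P_a = 123.7+418.8 = 542.5 lb/ft.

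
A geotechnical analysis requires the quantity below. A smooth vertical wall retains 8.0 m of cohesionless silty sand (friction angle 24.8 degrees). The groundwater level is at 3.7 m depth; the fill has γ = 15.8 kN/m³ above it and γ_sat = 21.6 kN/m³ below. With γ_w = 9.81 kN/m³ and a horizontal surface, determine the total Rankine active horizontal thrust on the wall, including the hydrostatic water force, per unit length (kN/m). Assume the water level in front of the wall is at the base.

K_a = tan²(45° − φ/2) = 0.4090.
γ' = 21.6 − 9.81 = 11.79 kN/m³. Depth below WT = 4.3 m.
σ'_h at WT = K_a γ d_w = 23.91 kPa; at base = 23.91 + K_a γ' × 4.3 = 44.64 kPa.
P₁ (0–3.7 m) = ½×23.91×3.7 = 44.23. P₂ (3.7–8.0 m) = ½(23.91+44.64)×4.3 = 147.4.
P_w = ½ γ_w h₂² = 0.5×9.81×4.3² = 90.69. Total = 44.23+147.4+90.69 = 282.3 kN/m.

282 kN/m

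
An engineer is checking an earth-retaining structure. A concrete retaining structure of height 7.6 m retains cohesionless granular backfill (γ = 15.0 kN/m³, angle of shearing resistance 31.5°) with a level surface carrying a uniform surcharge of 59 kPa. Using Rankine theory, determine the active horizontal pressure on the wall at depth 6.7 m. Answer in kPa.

50.0 kPa

K_a = (1 − sin φ)/(1 + sin φ) = 0.3136.
σ_v = γz + q = 15.0 × 6.7 + 59 = 159.5 kPa.
σ_h = K_a σ_v = 0.3136 × 159.5 = 50.02 kPa.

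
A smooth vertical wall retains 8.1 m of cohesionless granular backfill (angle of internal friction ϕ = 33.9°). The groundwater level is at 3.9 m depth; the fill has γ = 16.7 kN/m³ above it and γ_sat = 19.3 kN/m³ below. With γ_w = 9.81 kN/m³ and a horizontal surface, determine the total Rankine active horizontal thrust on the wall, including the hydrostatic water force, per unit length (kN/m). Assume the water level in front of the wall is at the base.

K_a = tan²(45° − φ/2) = 0.2839.
γ' = 19.3 − 9.81 = 9.490 kN/m³. Depth below WT = 4.2 m.
σ'_h at WT = K_a γ d_w = 18.49 kPa; at base = 18.49 + K_a γ' × 4.2 = 29.81 kPa.
P₁ (0–3.9 m) = ½×18.49×3.9 = 36.06. P₂ (3.9–8.1 m) = ½(18.49+29.81)×4.2 = 101.4.
P_w = ½ γ_w h₂² = 0.5×9.81×4.2² = 86.52. Total = 36.06+101.4+86.52 = 224.0 kN/m.

224 kN/m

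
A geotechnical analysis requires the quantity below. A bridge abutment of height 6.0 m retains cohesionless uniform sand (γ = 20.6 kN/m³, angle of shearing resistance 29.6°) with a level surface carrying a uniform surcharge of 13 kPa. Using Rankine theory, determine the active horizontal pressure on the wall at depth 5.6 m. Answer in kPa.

K_a = (1 − sin φ)/(1 + sin φ) = 0.3387.
σ_v = γz + q = 20.6 × 5.6 + 13 = 128.4 kPa.
σ_h = K_a σ_v = 0.3387 × 128.4 = 43.48 kPa.

43.5 kPa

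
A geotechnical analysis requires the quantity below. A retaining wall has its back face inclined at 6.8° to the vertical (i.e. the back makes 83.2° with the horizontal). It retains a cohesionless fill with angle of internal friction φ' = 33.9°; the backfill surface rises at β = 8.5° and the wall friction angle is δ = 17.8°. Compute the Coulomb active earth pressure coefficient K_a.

K_a = sin²(α+φ) / [sin²α · sin(α−δ) · (1 + √{sin(φ+δ)sin(φ−β) / (sin(α−δ)sin(α+β))})²].
With α = 83.2°, φ = 33.9°, δ = 17.8°, β = 8.5°: K_a = 0.3416.

0.342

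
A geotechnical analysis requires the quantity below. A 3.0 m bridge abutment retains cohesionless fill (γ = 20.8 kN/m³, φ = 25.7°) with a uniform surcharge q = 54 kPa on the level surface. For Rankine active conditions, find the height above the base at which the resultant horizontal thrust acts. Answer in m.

K_a = 0.3950.
Triangular part P₁ = ½K_aγH² = 36.97 at H/3 = 1.000 m; rectangular part P₂ = K_a q H = 64.00 at H/2 = 1.500 m.
ȳ = (P₁·1.000 + P₂·1.500)/(P₁+P₂) = 1.317 m.

1.32 m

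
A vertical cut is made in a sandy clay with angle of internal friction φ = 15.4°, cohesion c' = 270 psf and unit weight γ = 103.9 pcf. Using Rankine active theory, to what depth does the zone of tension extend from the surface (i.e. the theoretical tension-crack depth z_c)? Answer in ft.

6.82 ft

K_a = tan²(45° − 15.4°/2) = 0.5803; √K_a = 0.7618.
The active pressure is zero where K_a γ z = 2c√K_a, so z_c = 2c/(γ√K_a) = 2×270/(103.9×0.7618) = 6.822 ft.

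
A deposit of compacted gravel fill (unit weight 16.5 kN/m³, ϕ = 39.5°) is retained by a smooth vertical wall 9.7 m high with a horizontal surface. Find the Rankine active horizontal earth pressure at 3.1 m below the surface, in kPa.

11.4 kPa

K_a = (1 − sin φ)/(1 + sin φ) = 0.2224.
σ_h = K_a γ z = 0.2224 × 16.5 × 3.1 = 11.38 kPa.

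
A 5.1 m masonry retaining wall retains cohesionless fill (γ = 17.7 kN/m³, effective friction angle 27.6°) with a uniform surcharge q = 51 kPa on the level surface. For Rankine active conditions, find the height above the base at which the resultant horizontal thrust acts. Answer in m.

2.15 m

K_a = 0.3668.
Triangular part P₁ = ½K_aγH² = 84.43 at H/3 = 1.700 m; rectangular part P₂ = K_a q H = 95.40 at H/2 = 2.550 m.
ȳ = (P₁·1.700 + P₂·2.550)/(P₁+P₂) = 2.151 m.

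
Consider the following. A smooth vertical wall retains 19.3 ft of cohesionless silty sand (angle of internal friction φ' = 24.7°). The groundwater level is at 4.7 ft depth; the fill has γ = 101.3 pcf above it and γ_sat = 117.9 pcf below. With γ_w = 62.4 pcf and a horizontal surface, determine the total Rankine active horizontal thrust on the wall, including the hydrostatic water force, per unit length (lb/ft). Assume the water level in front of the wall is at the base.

K_a = tan²(45° − φ/2) = 0.4106.
γ' = 117.9 − 62.4 = 55.50 pcf. Depth below WT = 14.6 ft.
σ'_h at WT = K_a γ d_w = 195.5 psf; at base = 195.5 + K_a γ' × 14.6 = 528.2 psf.
P₁ (0–4.7 ft) = ½×195.5×4.7 = 459.4. P₂ (4.7–19.3 ft) = ½(195.5+528.2)×14.6 = 5283.
P_w = ½ γ_w h₂² = 0.5×62.4×14.6² = 6651. Total = 459.4+5283+6651 = 12390 lb/ft.

12400 lb/ft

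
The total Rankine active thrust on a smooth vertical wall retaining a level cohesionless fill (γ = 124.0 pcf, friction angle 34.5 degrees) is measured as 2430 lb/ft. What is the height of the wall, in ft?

11.9 ft

K_a = 0.2768. P_a = ½ K_a γ H² ⇒ H = √(2P_a/(K_a γ)).
H = √(2×2430/(0.2768×124.0)) = 11.90 ft.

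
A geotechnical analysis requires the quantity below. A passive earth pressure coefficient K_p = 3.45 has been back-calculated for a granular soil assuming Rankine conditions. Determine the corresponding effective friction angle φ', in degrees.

33.4°

K_p = (1+sin φ)/(1−sin φ) ⇒ sin φ = (K_p − 1)/(K_p + 1) = 0.5506.
φ = arcsin(0.5506) = 33.41°.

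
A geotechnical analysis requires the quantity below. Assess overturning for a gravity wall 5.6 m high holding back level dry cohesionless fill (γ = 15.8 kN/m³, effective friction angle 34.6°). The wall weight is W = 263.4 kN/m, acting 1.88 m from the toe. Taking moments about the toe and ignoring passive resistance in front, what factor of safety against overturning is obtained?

K_a = tan²(45° − 34.6°/2) = 0.2756.
P_a = ½K_aγH² = 0.5×0.2756×15.8×5.6² = 68.29 kN/m, acting at H/3 = 1.867 m above the base.
Overturning moment M_o = P_a × H/3 = 68.29 × 1.867 = 127.5.
Resisting moment M_r = W × 1.88 = 263.4 × 1.88 = 495.2.
FS_overturning = M_r/M_o = 495.2/127.5 = 3.885.

3.88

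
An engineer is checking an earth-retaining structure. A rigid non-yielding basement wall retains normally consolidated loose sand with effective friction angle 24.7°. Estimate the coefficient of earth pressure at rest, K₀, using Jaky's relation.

K₀ = 1 − sin φ' = 1 − sin 24.7° = 0.5821.

0.582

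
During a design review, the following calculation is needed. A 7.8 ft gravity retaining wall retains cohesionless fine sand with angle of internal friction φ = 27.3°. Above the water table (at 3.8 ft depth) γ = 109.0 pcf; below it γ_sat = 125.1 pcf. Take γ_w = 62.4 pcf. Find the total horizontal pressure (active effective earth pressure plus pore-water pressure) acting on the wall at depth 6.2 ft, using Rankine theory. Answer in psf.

K_a = (1 − sin φ)/(1 + sin φ) = 0.3711.
γ' = 125.1 − 62.4 = 62.70 pcf.
Effective vertical stress at 6.2 ft: σ'_v = 109.0×3.8 + 62.70×2.40 = 564.7 psf.
σ'_h = K_a σ'_v = 0.3711 × 564.7 = 209.6 psf; u = γ_w × 2.40 = 149.8 psf.
Total σ_h = 209.6 + 149.8 = 359.3 psf.

359 psf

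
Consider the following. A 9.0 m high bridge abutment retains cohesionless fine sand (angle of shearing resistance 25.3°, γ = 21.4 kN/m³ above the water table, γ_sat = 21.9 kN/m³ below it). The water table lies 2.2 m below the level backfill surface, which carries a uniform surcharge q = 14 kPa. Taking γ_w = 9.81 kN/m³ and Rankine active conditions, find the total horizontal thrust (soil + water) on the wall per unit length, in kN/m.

539 kN/m

K_a = tan²(45° − φ/2) = 0.4012.
γ' = 21.9 − 9.81 = 12.09 kN/m³. h₂ = H − d_w = 6.8 m.
σ'_h: at surface K_a·q = 5.617; at WT K_a(q+γd_w) = 24.50; at base K_a(q+γd_w+γ'h₂) = 57.49 kPa.
P₁ = ½(5.617+24.50)×2.2 = 33.13; P₂ = ½(24.50+57.49)×6.8 = 278.8; P_w = ½γ_w h₂² = 226.8.
Total = 33.13+278.8+226.8 = 538.7 kN/m.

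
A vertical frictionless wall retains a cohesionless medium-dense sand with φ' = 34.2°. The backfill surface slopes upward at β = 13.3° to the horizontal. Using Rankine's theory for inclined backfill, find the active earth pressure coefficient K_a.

K_a = cos β · (cos β − √(cos²β − cos²φ)) / (cos β + √(cos²β − cos²φ)).
cos β = 0.9732, cos φ = 0.8271, √(cos²β − cos²φ) = 0.5128.
K_a = 0.9732 × (0.9732 − 0.5128)/(0.9732 + 0.5128) = 0.3015.

0.301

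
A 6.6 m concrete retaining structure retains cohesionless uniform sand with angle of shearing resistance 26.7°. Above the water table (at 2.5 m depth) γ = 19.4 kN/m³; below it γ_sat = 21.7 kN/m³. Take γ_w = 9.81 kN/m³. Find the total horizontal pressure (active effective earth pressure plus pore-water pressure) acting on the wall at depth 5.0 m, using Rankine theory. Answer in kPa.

54.2 kPa

K_a = (1 − sin φ)/(1 + sin φ) = 0.3800.
γ' = 21.7 − 9.81 = 11.89 kN/m³.
Effective vertical stress at 5.0 m: σ'_v = 19.4×2.5 + 11.89×2.50 = 78.22 kPa.
σ'_h = K_a σ'_v = 0.3800 × 78.22 = 29.72 kPa; u = γ_w × 2.50 = 24.53 kPa.
Total σ_h = 29.72 + 24.53 = 54.25 kPa.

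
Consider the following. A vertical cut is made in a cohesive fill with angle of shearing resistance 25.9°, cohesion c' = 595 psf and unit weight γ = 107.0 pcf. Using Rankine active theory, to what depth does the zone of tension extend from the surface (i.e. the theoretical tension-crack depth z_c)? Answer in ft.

17.8 ft

K_a = tan²(45° − 25.9°/2) = 0.3920; √K_a = 0.6261.
The active pressure is zero where K_a γ z = 2c√K_a, so z_c = 2c/(γ√K_a) = 2×595/(107.0×0.6261) = 17.76 ft.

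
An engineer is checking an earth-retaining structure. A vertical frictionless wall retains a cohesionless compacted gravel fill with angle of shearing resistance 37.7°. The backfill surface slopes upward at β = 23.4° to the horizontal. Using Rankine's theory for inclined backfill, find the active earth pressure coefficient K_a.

0.300

K_a = cos β · (cos β − √(cos²β − cos²φ)) / (cos β + √(cos²β − cos²φ)).
cos β = 0.9178, cos φ = 0.7912, √(cos²β − cos²φ) = 0.4650.
K_a = 0.9178 × (0.9178 − 0.4650)/(0.9178 + 0.4650) = 0.3005.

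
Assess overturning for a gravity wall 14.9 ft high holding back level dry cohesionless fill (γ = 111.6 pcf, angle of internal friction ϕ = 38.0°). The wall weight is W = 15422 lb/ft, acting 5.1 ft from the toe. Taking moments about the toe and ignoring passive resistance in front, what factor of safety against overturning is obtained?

K_a = tan²(45° − 38.0°/2) = 0.2379.
P_a = ½K_aγH² = 0.5×0.2379×111.6×14.9² = 2947 lb/ft, acting at H/3 = 4.967 ft above the base.
Overturning moment M_o = P_a × H/3 = 2947 × 4.967 = 14640.
Resisting moment M_r = W × 5.1 = 15422 × 5.1 = 78650.
FS_overturning = M_r/M_o = 78650/14640 = 5.374.

5.37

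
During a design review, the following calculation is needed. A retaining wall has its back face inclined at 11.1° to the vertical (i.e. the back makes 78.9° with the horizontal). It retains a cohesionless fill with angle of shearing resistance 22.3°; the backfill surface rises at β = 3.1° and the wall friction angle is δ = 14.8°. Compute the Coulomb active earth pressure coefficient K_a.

K_a = sin²(α+φ) / [sin²α · sin(α−δ) · (1 + √{sin(φ+δ)sin(φ−β) / (sin(α−δ)sin(α+β))})²].
With α = 78.9°, φ = 22.3°, δ = 14.8°, β = 3.1°: K_a = 0.5128.

0.513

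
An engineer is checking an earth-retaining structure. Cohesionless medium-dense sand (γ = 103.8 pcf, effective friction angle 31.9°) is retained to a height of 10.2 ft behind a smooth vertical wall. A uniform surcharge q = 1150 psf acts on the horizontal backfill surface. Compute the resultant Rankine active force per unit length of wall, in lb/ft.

5280 lb/ft

K_a = tan²(45° − φ/2) = 0.3085.
Soil triangle: ½ K_a γ H² = 0.5×0.3085×103.8×10.2² = 1666 lb/ft.
Surcharge rectangle: K_a q H = 0.3085×1150×10.2 = 3619 lb/ft.
Total = 1666 + 3619 = 5285 lb/ft.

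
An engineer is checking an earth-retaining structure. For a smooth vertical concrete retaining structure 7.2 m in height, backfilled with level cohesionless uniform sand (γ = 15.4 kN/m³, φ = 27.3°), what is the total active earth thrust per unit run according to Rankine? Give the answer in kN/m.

K_a = tan²(45° − φ/2) = 0.3711.
P_a = ½ K_a γ H² = 0.5 × 0.3711 × 15.4 × 7.2² = 148.1 kN/m.

148 kN/m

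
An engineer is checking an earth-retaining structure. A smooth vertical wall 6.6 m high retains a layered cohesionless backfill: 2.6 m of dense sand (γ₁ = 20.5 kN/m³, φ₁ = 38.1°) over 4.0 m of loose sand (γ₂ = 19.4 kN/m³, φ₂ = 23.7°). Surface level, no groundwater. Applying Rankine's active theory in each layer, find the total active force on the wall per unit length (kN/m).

K_a1 = tan²(45°−38.1°/2) = 0.2368; K_a2 = tan²(45°−23.7°/2) = 0.4266.
Layer 1: σ at base = K_a1 γ₁ h₁ = 12.62 kPa; P₁ = ½×12.62×2.6 = 16.41.
Layer 2: σ_v at top = γ₁h₁ = 53.30; σ_h top = K_a2×53.30 = 22.74; σ_h base = K_a2×(53.30+19.4×4.0) = 55.84.
P₂ = ½(22.74+55.84)×4.0 = 157.2. Total P_a = 16.41+157.2 = 173.6 kN/m.

174 kN/m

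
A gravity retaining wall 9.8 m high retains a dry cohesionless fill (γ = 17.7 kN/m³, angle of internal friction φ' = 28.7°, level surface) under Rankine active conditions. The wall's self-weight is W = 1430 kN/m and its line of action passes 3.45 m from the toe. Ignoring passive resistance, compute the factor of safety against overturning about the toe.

K_a = tan²(45° − 28.7°/2) = 0.3511.
P_a = ½K_aγH² = 0.5×0.3511×17.7×9.8² = 298.5 kN/m, acting at H/3 = 3.267 m above the base.
Overturning moment M_o = P_a × H/3 = 298.5 × 3.267 = 975.0.
Resisting moment M_r = W × 3.45 = 1430 × 3.45 = 4934.
FS_overturning = M_r/M_o = 4934/975.0 = 5.060.

5.06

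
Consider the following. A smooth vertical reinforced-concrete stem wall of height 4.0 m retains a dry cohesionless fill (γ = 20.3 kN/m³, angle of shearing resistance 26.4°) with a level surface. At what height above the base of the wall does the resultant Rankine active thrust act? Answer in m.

K_a = 0.3844.
The pressure distribution is triangular, so the resultant acts at H/3 above the base = 4.0/3 = 1.333 m.

1.33 m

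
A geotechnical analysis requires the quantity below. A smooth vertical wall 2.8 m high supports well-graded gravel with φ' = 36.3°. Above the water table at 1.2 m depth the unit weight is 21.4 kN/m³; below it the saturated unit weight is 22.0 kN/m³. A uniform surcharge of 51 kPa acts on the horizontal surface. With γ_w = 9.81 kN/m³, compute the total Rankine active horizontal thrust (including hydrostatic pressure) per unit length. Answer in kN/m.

67.6 kN/m

K_a = tan²(45° − φ/2) = 0.2563.
γ' = 22.0 − 9.81 = 12.19 kN/m³. h₂ = H − d_w = 1.6 m.
σ'_h: at surface K_a·q = 13.07; at WT K_a(q+γd_w) = 19.65; at base K_a(q+γd_w+γ'h₂) = 24.65 kPa.
P₁ = ½(13.07+19.65)×1.2 = 19.63; P₂ = ½(19.65+24.65)×1.6 = 35.44; P_w = ½γ_w h₂² = 12.56.
Total = 19.63+35.44+12.56 = 67.63 kN/m.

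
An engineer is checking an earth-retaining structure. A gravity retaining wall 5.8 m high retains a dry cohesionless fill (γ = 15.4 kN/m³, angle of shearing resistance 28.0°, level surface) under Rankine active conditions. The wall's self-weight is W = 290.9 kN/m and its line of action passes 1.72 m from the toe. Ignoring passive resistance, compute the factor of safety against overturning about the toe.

K_a = tan²(45° − 28.0°/2) = 0.3610.
P_a = ½K_aγH² = 0.5×0.3610×15.4×5.8² = 93.52 kN/m, acting at H/3 = 1.933 m above the base.
Overturning moment M_o = P_a × H/3 = 93.52 × 1.933 = 180.8.
Resisting moment M_r = W × 1.72 = 290.9 × 1.72 = 500.3.
FS_overturning = M_r/M_o = 500.3/180.8 = 2.767.

2.77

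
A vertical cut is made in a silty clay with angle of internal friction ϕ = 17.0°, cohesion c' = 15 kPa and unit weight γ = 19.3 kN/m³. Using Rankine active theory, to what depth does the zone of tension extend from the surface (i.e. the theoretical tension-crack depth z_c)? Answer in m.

K_a = tan²(45° − 17.0°/2) = 0.5475; √K_a = 0.7400.
The active pressure is zero where K_a γ z = 2c√K_a, so z_c = 2c/(γ√K_a) = 2×15/(19.3×0.7400) = 2.101 m.

2.10 m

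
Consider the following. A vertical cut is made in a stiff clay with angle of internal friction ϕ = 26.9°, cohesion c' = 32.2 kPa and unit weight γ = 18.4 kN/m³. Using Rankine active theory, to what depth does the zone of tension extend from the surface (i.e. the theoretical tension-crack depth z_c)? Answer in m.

K_a = tan²(45° − 26.9°/2) = 0.3770; √K_a = 0.6140.
The active pressure is zero where K_a γ z = 2c√K_a, so z_c = 2c/(γ√K_a) = 2×32.2/(18.4×0.6140) = 5.700 m.

5.70 m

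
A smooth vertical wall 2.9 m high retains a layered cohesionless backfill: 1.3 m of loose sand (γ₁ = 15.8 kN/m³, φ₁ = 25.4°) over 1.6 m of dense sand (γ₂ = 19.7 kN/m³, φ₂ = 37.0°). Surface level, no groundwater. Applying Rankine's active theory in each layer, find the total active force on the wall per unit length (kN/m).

K_a1 = tan²(45°−25.4°/2) = 0.3996; K_a2 = tan²(45°−37.0°/2) = 0.2486.
Layer 1: σ at base = K_a1 γ₁ h₁ = 8.209 kPa; P₁ = ½×8.209×1.3 = 5.336.
Layer 2: σ_v at top = γ₁h₁ = 20.54; σ_h top = K_a2×20.54 = 5.106; σ_h base = K_a2×(20.54+19.7×1.6) = 12.94.
P₂ = ½(5.106+12.94)×1.6 = 14.44. Total P_a = 5.336+14.44 = 19.77 kN/m.

19.8 kN/m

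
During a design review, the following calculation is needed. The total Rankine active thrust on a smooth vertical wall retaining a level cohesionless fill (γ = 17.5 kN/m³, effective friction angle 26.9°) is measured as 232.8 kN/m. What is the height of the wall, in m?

8.40 m

K_a = 0.3770. P_a = ½ K_a γ H² ⇒ H = √(2P_a/(K_a γ)).
H = √(2×232.8/(0.3770×17.5)) = 8.401 m.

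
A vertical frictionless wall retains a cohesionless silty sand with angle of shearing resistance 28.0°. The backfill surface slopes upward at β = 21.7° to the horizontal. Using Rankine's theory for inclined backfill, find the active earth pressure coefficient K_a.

0.488

K_a = cos β · (cos β − √(cos²β − cos²φ)) / (cos β + √(cos²β − cos²φ)).
cos β = 0.9291, cos φ = 0.8829, √(cos²β − cos²φ) = 0.2893.
K_a = 0.9291 × (0.9291 − 0.2893)/(0.9291 + 0.2893) = 0.4879.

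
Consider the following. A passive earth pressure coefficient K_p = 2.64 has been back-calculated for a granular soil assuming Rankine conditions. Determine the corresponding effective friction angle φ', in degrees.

26.8°

K_p = (1+sin φ)/(1−sin φ) ⇒ sin φ = (K_p − 1)/(K_p + 1) = 0.4505.
φ = arcsin(0.4505) = 26.78°.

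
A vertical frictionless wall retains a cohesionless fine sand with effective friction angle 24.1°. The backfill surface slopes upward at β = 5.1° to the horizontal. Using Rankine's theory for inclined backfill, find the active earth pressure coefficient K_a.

K_a = cos β · (cos β − √(cos²β − cos²φ)) / (cos β + √(cos²β − cos²φ)).
cos β = 0.9960, cos φ = 0.9128, √(cos²β − cos²φ) = 0.3985.
K_a = 0.9960 × (0.9960 − 0.3985)/(0.9960 + 0.3985) = 0.4268.

0.427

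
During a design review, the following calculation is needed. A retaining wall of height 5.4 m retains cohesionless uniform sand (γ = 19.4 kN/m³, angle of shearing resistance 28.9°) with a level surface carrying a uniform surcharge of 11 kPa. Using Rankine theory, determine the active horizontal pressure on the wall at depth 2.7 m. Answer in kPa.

K_a = (1 − sin φ)/(1 + sin φ) = 0.3484.
σ_v = γz + q = 19.4 × 2.7 + 11 = 63.38 kPa.
σ_h = K_a σ_v = 0.3484 × 63.38 = 22.08 kPa.

22.1 kPa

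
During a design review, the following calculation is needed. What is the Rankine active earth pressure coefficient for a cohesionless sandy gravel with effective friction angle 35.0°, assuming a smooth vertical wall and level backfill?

K_a = (1 − sin φ)/(1 + sin φ) = (1 − sin 35.0°)/(1 + sin 35.0°) = 0.2710.

0.271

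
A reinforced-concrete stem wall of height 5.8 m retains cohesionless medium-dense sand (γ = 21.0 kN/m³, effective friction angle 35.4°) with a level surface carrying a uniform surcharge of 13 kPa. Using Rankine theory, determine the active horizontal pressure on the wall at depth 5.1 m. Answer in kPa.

K_a = (1 − sin φ)/(1 + sin φ) = 0.2664.
σ_v = γz + q = 21.0 × 5.1 + 13 = 120.1 kPa.
σ_h = K_a σ_v = 0.2664 × 120.1 = 31.99 kPa.

32.0 kPa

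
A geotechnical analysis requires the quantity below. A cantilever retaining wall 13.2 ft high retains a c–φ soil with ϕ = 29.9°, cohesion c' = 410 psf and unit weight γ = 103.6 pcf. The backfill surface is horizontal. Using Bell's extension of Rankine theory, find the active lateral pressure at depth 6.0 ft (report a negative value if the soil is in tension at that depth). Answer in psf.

-266 psf

K_a = (1 − sin φ)/(1 + sin φ) = 0.3347.
σ_a = K_a γ z − 2c√K_a = 0.3347×103.6×6.0 − 2×410×0.5785 = -266.3 psf.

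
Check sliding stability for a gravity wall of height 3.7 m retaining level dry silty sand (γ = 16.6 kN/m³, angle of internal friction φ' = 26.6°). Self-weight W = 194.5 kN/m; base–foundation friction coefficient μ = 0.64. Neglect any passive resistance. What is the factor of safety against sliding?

2.87

K_a = tan²(45° − 26.6°/2) = 0.3814.
P_a = ½K_aγH² = 0.5×0.3814×16.6×3.7² = 43.34 kN/m, acting at H/3 = 1.233 m above the base.
FS_sliding = μW / P_a = 0.64×194.5 / 43.34 = 2.872.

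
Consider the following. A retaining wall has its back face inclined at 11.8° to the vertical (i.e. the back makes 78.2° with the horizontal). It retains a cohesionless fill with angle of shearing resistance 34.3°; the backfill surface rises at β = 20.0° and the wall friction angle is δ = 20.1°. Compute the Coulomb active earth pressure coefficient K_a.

0.473

K_a = sin²(α+φ) / [sin²α · sin(α−δ) · (1 + √{sin(φ+δ)sin(φ−β) / (sin(α−δ)sin(α+β))})²].
With α = 78.2°, φ = 34.3°, δ = 20.1°, β = 20.0°: K_a = 0.4733.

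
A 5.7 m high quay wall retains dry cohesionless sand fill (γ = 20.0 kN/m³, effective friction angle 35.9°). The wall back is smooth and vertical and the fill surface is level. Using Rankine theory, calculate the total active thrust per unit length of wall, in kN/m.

K_a = tan²(45° − φ/2) = 0.2607.
P_a = ½ K_a γ H² = 0.5 × 0.2607 × 20.0 × 5.7² = 84.71 kN/m.

84.7 kN/m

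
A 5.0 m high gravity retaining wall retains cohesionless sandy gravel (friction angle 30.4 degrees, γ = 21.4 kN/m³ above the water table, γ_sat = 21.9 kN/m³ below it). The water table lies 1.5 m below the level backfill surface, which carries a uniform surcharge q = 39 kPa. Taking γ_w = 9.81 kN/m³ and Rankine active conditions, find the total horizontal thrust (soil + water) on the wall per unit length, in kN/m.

193 kN/m

K_a = tan²(45° − φ/2) = 0.3280.
γ' = 21.9 − 9.81 = 12.09 kN/m³. h₂ = H − d_w = 3.5 m.
σ'_h: at surface K_a·q = 12.79; at WT K_a(q+γd_w) = 23.32; at base K_a(q+γd_w+γ'h₂) = 37.20 kPa.
P₁ = ½(12.79+23.32)×1.5 = 27.08; P₂ = ½(23.32+37.20)×3.5 = 105.9; P_w = ½γ_w h₂² = 60.09.
Total = 27.08+105.9+60.09 = 193.1 kN/m.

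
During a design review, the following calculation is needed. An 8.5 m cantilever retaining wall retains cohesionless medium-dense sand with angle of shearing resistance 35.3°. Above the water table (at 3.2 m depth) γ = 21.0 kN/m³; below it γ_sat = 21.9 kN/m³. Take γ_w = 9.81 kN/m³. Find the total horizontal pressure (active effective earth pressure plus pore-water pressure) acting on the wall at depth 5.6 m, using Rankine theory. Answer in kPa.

49.3 kPa

K_a = (1 − sin φ)/(1 + sin φ) = 0.2675.
γ' = 21.9 − 9.81 = 12.09 kN/m³.
Effective vertical stress at 5.6 m: σ'_v = 21.0×3.2 + 12.09×2.40 = 96.22 kPa.
σ'_h = K_a σ'_v = 0.2675 × 96.22 = 25.74 kPa; u = γ_w × 2.40 = 23.54 kPa.
Total σ_h = 25.74 + 23.54 = 49.29 kPa.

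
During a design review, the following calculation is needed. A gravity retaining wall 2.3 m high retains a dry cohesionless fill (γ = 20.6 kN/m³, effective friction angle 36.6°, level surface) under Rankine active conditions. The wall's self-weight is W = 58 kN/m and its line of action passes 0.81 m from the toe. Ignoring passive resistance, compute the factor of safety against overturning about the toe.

K_a = tan²(45° − 36.6°/2) = 0.2530.
P_a = ½K_aγH² = 0.5×0.2530×20.6×2.3² = 13.78 kN/m, acting at H/3 = 0.7667 m above the base.
Overturning moment M_o = P_a × H/3 = 13.78 × 0.7667 = 10.57.
Resisting moment M_r = W × 0.81 = 58 × 0.81 = 46.98.
FS_overturning = M_r/M_o = 46.98/10.57 = 4.446.

4.45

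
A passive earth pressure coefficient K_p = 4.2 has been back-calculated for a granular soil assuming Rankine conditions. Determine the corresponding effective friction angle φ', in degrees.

38.0°

K_p = (1+sin φ)/(1−sin φ) ⇒ sin φ = (K_p − 1)/(K_p + 1) = 0.6154.
φ = arcsin(0.6154) = 37.98°.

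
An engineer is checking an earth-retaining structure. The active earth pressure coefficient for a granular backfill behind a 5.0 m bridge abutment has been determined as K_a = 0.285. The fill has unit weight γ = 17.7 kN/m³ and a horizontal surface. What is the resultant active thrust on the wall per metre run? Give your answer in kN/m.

63.1 kN/m

P = ½ K_a γ H² = 0.5 × 0.285 × 17.7 × 5.0² = 63.06 kN/m.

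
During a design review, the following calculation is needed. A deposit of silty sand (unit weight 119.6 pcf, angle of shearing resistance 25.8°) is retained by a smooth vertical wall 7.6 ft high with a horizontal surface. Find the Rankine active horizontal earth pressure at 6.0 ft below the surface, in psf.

K_a = (1 − sin φ)/(1 + sin φ) = 0.3935.
σ_h = K_a γ z = 0.3935 × 119.6 × 6.0 = 282.4 psf.

282 psf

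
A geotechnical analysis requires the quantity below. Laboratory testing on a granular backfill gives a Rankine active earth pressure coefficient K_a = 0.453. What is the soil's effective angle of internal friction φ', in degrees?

K_a = tan²(45° − φ/2) ⇒ 45° − φ/2 = arctan(√0.453) = 33.94°.
φ = 2(45° − 33.94°) = 22.11°.

22.1°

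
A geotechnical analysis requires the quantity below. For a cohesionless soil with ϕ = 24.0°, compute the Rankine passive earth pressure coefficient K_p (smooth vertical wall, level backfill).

K_p = (1 + sin φ)/(1 − sin φ) = tan²(45° + 24.0°/2) = 2.371.

2.37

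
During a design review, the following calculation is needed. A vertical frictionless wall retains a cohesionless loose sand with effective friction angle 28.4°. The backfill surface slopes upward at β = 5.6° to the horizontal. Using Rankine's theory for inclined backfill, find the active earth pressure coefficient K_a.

0.361

K_a = cos β · (cos β − √(cos²β − cos²φ)) / (cos β + √(cos²β − cos²φ)).
cos β = 0.9952, cos φ = 0.8796, √(cos²β − cos²φ) = 0.4655.
K_a = 0.9952 × (0.9952 − 0.4655)/(0.9952 + 0.4655) = 0.3609.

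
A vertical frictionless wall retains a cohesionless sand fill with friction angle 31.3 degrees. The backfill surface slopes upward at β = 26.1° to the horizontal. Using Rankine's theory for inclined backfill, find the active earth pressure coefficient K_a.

0.475

K_a = cos β · (cos β − √(cos²β − cos²φ)) / (cos β + √(cos²β − cos²φ)).
cos β = 0.8980, cos φ = 0.8545, √(cos²β − cos²φ) = 0.2763.
K_a = 0.8980 × (0.8980 − 0.2763)/(0.8980 + 0.2763) = 0.4754.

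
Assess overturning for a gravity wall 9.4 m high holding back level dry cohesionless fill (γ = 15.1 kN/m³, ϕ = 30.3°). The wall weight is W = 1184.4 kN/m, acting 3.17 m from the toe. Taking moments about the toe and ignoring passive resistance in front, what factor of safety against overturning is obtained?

5.45

K_a = tan²(45° − 30.3°/2) = 0.3293.
P_a = ½K_aγH² = 0.5×0.3293×15.1×9.4² = 219.7 kN/m, acting at H/3 = 3.133 m above the base.
Overturning moment M_o = P_a × H/3 = 219.7 × 3.133 = 688.4.
Resisting moment M_r = W × 3.17 = 1184.4 × 3.17 = 3755.
FS_overturning = M_r/M_o = 3755/688.4 = 5.454.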